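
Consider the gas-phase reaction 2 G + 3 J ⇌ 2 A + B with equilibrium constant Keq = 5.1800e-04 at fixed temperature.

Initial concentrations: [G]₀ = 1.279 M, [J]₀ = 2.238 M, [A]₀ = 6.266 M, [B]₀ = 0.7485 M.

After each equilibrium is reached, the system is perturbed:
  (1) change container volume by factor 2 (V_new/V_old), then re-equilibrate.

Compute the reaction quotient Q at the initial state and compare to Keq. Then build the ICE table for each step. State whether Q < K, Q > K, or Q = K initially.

Q₀ = 1.603 vs Keq = 5.1800e-04 ⇒ Q>K, reverse
Step 1:
                   G          J          A          B
  init         1.279      2.238      6.266     0.7485
  Δ            1.467      2.201     -1.467    -0.7337
  eq           2.746      4.439      4.799    0.01484
  solve Keq expr → x = -0.7337; check Q = 5.1800e-04
Then change container volume by factor 2 (V_new/V_old).
Step 2:
                   G          J          A          B
  init         1.373      2.219      2.399    0.00742
  Δ          0.01095    0.01643   -0.01095  -0.005475
  eq           1.384      2.236      2.388   0.001945
  solve Keq expr → x = -0.005475; check Q = 5.1800e-04

Q₀ = 1.603; Q > K (proceeds reverse)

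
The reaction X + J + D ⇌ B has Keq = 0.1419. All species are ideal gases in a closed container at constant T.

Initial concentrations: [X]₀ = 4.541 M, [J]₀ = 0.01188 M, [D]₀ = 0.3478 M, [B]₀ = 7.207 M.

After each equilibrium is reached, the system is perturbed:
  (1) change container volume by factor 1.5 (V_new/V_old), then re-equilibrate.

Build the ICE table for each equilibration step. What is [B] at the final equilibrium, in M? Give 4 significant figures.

Q₀ = 384.1 vs Keq = 0.1419 ⇒ Q>K, reverse
Step 1:
                  X         J         D         B
  Initial     4.541   0.01188    0.3478     7.207
  Change      2.139     2.139     2.139    -2.139
  Equil        6.68     2.151     2.486     5.068
  solve Keq expr → x = -2.139; check Q = 0.1419
Then change container volume by factor 1.5 (V_new/V_old).
Step 2:
                  X         J         D         B
  Initial     4.453     1.434     1.658     3.379
  Change      0.488     0.488     0.488    -0.488
  Equil       4.941     1.922     2.146     2.891
  solve Keq expr → x = -0.488; check Q = 0.1419

[B]_eq = 2.891 M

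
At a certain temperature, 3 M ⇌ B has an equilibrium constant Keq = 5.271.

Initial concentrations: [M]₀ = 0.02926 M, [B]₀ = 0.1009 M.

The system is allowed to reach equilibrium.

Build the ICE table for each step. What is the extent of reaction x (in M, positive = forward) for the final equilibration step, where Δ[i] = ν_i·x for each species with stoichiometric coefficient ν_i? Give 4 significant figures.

x = -0.05754 M

Q₀ = 4028 vs Keq = 5.271 ⇒ Q>K, reverse
Step 1:
                  M         B
  Initial   0.02926    0.1009
  Change     0.1726  -0.05754
  Equil      0.2019   0.04336
  solve Keq expr → x = -0.05754; check Q = 5.271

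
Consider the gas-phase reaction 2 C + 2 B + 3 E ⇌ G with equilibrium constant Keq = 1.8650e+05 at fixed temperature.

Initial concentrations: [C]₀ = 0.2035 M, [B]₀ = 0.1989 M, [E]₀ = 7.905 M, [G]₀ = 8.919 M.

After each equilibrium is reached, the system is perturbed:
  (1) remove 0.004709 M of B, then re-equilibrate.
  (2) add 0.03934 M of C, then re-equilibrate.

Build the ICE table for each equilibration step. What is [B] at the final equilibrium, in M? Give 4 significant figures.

[B]_eq = 0.00604 M

Q₀ = 11.02 vs Keq = 1.8650e+05 ⇒ Q<K, forward
Step 1:
                  C         B         E         G
  Initial    0.2035    0.1989     7.905     8.919
  Change    -0.1829   -0.1829   -0.2743   0.09145
  Equil      0.0206     0.016     7.631      9.01
  solve Keq expr → x = 0.09145; check Q = 1.8650e+05
Then remove 0.004709 M of B.
Step 2:
                  C         B         E         G
  Initial    0.0206    0.0113     7.631      9.01
  Change   0.002789  0.002789  0.004183 -0.001394
  Equil     0.02339   0.01408     7.635     9.009
  solve Keq expr → x = -0.001394; check Q = 1.8650e+05
Then add 0.03934 M of C.
Step 3:
                  C         B         E         G
  Initial   0.06273   0.01408     7.635     9.009
  Change  -0.008044 -0.008044  -0.01207  0.004022
  Equil     0.05469   0.00604     7.623     9.013
  solve Keq expr → x = 0.004022; check Q = 1.8650e+05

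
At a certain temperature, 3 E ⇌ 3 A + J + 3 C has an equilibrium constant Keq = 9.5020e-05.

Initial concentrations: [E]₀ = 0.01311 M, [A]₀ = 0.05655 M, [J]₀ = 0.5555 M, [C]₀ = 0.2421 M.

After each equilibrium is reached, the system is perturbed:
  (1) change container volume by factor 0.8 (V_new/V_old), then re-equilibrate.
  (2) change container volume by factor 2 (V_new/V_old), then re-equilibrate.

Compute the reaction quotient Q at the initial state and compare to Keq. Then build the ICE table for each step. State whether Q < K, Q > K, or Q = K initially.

Q₀ = 0.6326; Q > K (proceeds reverse)

Q₀ = 0.6326 vs Keq = 9.5020e-05 ⇒ Q>K, reverse
Step 1:
                   E          A          J          C
  Initial    0.01311    0.05655     0.5555     0.2421
  Change     0.04136   -0.04136   -0.01379   -0.04136
  Equil      0.05447    0.01519     0.5417     0.2007
  solve Keq expr → x = -0.01379; check Q = 9.5020e-05
Then change container volume by factor 0.8 (V_new/V_old).
Step 2:
                   E          A          J          C
  Initial    0.06809    0.01899     0.6771     0.2509
  Change    0.003848  -0.003848  -0.001283  -0.003848
  Equil      0.07194    0.01514     0.6759     0.2471
  solve Keq expr → x = -0.001283; check Q = 9.5020e-05
Then change container volume by factor 2 (V_new/V_old).
Step 3:
                   E          A          J          C
  Initial    0.03597    0.00757     0.3379     0.1235
  Change    -0.00696    0.00696    0.00232    0.00696
  Equil      0.02901    0.01453     0.3402     0.1305
  solve Keq expr → x = 0.00232; check Q = 9.5020e-05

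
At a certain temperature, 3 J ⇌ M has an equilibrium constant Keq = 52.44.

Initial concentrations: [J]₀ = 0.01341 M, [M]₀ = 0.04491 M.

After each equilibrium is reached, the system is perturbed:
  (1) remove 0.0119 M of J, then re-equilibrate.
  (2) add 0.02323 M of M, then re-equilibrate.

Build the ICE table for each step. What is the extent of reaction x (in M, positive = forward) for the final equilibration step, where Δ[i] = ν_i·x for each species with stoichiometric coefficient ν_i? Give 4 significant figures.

x = -0.00556 M

Q₀ = 1.8623e+04 vs Keq = 52.44 ⇒ Q>K, reverse
Step 1:
                   J          M
  init       0.01341    0.04491
  Δ          0.06341   -0.02114
  eq         0.07682    0.02377
  solve Keq expr → x = -0.02114; check Q = 52.44
Then remove 0.0119 M of J.
Step 2:
                   J          M
  init       0.06492    0.02377
  Δ         0.008657  -0.002886
  eq         0.07358    0.02089
  solve Keq expr → x = -0.002886; check Q = 52.44
Then add 0.02323 M of M.
Step 3:
                   J          M
  init       0.07358    0.04412
  Δ          0.01668   -0.00556
  eq         0.09026    0.03856
  solve Keq expr → x = -0.00556; check Q = 52.44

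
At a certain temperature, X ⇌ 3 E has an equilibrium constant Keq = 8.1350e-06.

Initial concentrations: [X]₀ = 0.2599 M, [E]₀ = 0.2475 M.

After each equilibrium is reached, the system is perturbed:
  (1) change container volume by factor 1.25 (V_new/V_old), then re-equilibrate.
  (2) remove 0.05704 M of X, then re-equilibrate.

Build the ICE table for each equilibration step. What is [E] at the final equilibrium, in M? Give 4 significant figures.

[E]_eq = 0.01201 M

Q₀ = 0.05833 vs Keq = 8.1350e-06 ⇒ Q>K, reverse
Step 1:
                    X           E
  I            0.2599      0.2475
  C           0.07783     -0.2335
  E            0.3377     0.01401
  solve Keq expr → x = -0.07783; check Q = 8.1350e-06
Then change container volume by factor 1.25 (V_new/V_old).
Step 2:
                    X           E
  I            0.2702      0.0112
  C       -5.9588e-04    0.001788
  E            0.2696     0.01299
  solve Keq expr → x = 5.9588e-04; check Q = 8.1350e-06
Then remove 0.05704 M of X.
Step 3:
                    X           E
  I            0.2125     0.01299
  C        3.2788e-04 -9.8363e-04
  E            0.2129     0.01201
  solve Keq expr → x = -3.2788e-04; check Q = 8.1350e-06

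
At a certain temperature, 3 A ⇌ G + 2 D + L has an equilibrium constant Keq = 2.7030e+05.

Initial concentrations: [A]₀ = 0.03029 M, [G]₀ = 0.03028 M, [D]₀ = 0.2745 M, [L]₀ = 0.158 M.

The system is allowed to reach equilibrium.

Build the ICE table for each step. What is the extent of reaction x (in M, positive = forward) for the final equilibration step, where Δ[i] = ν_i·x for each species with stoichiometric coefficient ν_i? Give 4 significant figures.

x = 0.009667 M

Q₀ = 12.97 vs Keq = 2.7030e+05 ⇒ Q<K, forward
Step 1:
                    A           G           D           L
  Initial     0.03029     0.03028      0.2745       0.158
  Change       -0.029    0.009667     0.01933    0.009667
  Equil      0.001289     0.03995      0.2938      0.1677
  solve Keq expr → x = 0.009667; check Q = 2.7030e+05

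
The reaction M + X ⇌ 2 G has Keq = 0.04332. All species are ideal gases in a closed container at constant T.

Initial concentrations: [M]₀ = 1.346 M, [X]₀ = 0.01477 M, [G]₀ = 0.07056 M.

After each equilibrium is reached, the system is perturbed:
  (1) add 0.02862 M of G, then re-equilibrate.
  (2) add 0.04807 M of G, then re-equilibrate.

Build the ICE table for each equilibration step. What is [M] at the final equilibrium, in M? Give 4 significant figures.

Q₀ = 0.2504 vs Keq = 0.04332 ⇒ Q>K, reverse
Step 1:
                    M           X           G
  I             1.346     0.01477     0.07056
  C           0.01451     0.01451    -0.02902
  E             1.361     0.02928     0.04154
  solve Keq expr → x = -0.01451; check Q = 0.04332
Then add 0.02862 M of G.
Step 2:
                    M           X           G
  I             1.361     0.02928     0.07016
  C           0.01071     0.01071    -0.02142
  E             1.371     0.03999     0.04874
  solve Keq expr → x = -0.01071; check Q = 0.04332
Then add 0.04807 M of G.
Step 3:
                    M           X           G
  I             1.371     0.03999     0.09681
  C           0.01869     0.01869    -0.03737
  E              1.39     0.05868     0.05944
  solve Keq expr → x = -0.01869; check Q = 0.04332

[M]_eq = 1.39 M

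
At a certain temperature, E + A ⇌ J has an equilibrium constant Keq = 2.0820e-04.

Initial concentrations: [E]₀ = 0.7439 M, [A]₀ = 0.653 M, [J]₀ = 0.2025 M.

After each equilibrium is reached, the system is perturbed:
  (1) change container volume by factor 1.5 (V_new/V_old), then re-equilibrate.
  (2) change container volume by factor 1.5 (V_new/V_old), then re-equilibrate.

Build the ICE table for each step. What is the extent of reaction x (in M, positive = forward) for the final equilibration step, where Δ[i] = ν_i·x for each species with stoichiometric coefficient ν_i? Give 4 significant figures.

x = -1.6642e-05 M

Q₀ = 0.4169 vs Keq = 2.0820e-04 ⇒ Q>K, reverse
Step 1:
                  E         A         J
  init       0.7439     0.653    0.2025
  Δ          0.2023    0.2023   -0.2023
  eq         0.9462    0.8553 1.6850e-04
  solve Keq expr → x = -0.2023; check Q = 2.0820e-04
Then change container volume by factor 1.5 (V_new/V_old).
Step 2:
                  E         A         J
  init       0.6308    0.5702 1.1234e-04
  Δ       3.7436e-05 3.7436e-05 -3.7436e-05
  eq         0.6309    0.5703 7.4900e-05
  solve Keq expr → x = -3.7436e-05; check Q = 2.0820e-04
Then change container volume by factor 1.5 (V_new/V_old).
Step 3:
                  E         A         J
  init       0.4206    0.3802 4.9934e-05
  Δ       1.6642e-05 1.6642e-05 -1.6642e-05
  eq         0.4206    0.3802 3.3292e-05
  solve Keq expr → x = -1.6642e-05; check Q = 2.0820e-04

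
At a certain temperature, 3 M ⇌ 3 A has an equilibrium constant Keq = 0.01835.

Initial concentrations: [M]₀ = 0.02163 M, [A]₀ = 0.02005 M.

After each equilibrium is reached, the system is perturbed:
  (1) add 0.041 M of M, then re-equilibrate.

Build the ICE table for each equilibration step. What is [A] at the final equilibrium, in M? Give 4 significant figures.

Q₀ = 0.7965 vs Keq = 0.01835 ⇒ Q>K, reverse
Step 1:
                  M         A
  I         0.02163   0.02005
  C         0.01135  -0.01135
  E         0.03298  0.008699
  solve Keq expr → x = -0.003784; check Q = 0.01835
Then add 0.041 M of M.
Step 2:
                  M         A
  I         0.07398  0.008699
  C       -0.008557  0.008557
  E         0.06542   0.01726
  solve Keq expr → x = 0.002852; check Q = 0.01835

[A]_eq = 0.01726 M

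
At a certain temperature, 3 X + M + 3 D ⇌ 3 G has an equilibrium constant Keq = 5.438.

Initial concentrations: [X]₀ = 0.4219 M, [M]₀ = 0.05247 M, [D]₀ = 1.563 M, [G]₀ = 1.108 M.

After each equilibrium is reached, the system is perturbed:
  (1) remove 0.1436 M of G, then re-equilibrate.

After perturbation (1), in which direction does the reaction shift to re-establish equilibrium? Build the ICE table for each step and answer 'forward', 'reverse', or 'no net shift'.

Direction: forward

Q₀ = 90.41 vs Keq = 5.438 ⇒ Q>K, reverse
Step 1:
                    X           M           D           G
  init         0.4219     0.05247       1.563       1.108
  Δ            0.1896     0.06321      0.1896     -0.1896
  eq           0.6115      0.1157       1.753      0.9184
  solve Keq expr → x = -0.06321; check Q = 5.438
Then remove 0.1436 M of G.
Step 2:
                    X           M           D           G
  init         0.6115      0.1157       1.753      0.7748
  Δ          -0.03744    -0.01248    -0.03744     0.03744
  eq           0.5741      0.1032       1.715      0.8122
  solve Keq expr → x = 0.01248; check Q = 5.438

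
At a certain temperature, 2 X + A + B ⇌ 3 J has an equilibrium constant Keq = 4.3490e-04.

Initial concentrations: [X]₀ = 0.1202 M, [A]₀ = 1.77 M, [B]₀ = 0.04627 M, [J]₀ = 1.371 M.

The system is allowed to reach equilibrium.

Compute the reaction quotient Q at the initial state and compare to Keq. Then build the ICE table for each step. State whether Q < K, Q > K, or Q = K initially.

Q₀ = 2178; Q > K (proceeds reverse)

Q₀ = 2178 vs Keq = 4.3490e-04 ⇒ Q>K, reverse
Step 1:
                    X           A           B           J
  Initial      0.1202        1.77     0.04627       1.371
  Change       0.8632      0.4316      0.4316      -1.295
  Equil        0.9834       2.202      0.4779      0.0762
  solve Keq expr → x = -0.4316; check Q = 4.3490e-04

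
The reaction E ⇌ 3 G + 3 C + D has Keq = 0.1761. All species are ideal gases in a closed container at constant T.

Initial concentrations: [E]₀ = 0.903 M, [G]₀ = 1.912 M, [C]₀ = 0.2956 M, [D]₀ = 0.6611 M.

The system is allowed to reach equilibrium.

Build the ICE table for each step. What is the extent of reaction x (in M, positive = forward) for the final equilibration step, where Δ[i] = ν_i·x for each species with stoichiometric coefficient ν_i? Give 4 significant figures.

Q₀ = 0.1322 vs Keq = 0.1761 ⇒ Q<K, forward
Step 1:
                    E           G           C           D
  Initial       0.903       1.912      0.2956      0.6611
  Change    -0.007841     0.02352     0.02352    0.007841
  Equil        0.8952       1.936      0.3191      0.6689
  solve Keq expr → x = 0.007841; check Q = 0.1761

x = 0.007841 M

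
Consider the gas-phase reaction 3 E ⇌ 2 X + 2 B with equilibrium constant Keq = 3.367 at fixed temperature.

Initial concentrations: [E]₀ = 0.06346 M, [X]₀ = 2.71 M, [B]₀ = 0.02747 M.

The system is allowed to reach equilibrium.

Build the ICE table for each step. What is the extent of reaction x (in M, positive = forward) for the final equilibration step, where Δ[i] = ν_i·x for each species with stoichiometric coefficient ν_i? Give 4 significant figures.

Q₀ = 21.68 vs Keq = 3.367 ⇒ Q>K, reverse
Step 1:
                    E           X           B
  init        0.06346        2.71     0.02747
  Δ           0.01764    -0.01176    -0.01176
  eq           0.0811       2.698     0.01571
  solve Keq expr → x = -0.005881; check Q = 3.367

x = -0.005881 M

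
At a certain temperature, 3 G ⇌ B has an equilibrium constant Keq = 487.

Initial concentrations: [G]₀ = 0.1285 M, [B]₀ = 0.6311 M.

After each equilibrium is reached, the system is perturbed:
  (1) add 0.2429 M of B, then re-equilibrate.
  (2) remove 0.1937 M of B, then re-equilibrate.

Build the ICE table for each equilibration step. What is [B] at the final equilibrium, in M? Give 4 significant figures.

Q₀ = 297.4 vs Keq = 487 ⇒ Q<K, forward
Step 1:
                   G          B
  init        0.1285     0.6311
  Δ         -0.01911    0.00637
  eq          0.1094     0.6375
  solve Keq expr → x = 0.00637; check Q = 487
Then add 0.2429 M of B.
Step 2:
                   G          B
  init        0.1094     0.8804
  Δ          0.01224   -0.00408
  eq          0.1216     0.8763
  solve Keq expr → x = -0.00408; check Q = 487
Then remove 0.1937 M of B.
Step 3:
                   G          B
  init        0.1216     0.6826
  Δ        -0.009544   0.003181
  eq          0.1121     0.6858
  solve Keq expr → x = 0.003181; check Q = 487

[B]_eq = 0.6858 M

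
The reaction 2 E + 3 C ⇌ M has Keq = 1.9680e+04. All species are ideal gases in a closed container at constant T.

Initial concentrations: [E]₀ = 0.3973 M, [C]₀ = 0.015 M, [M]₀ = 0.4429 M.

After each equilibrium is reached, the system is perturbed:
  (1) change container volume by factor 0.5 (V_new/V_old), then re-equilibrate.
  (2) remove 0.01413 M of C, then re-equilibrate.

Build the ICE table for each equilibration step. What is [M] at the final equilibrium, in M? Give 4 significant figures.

[M]_eq = 0.8775 M

Q₀ = 8.3137e+05 vs Keq = 1.9680e+04 ⇒ Q>K, reverse
Step 1:
                  E         C         M
  Initial    0.3973     0.015    0.4429
  Change    0.02324   0.03486  -0.01162
  Equil      0.4205   0.04986    0.4313
  solve Keq expr → x = -0.01162; check Q = 1.9680e+04
Then change container volume by factor 0.5 (V_new/V_old).
Step 2:
                  E         C         M
  Initial    0.8411   0.09971    0.8626
  Change   -0.03904  -0.05856   0.01952
  Equil       0.802   0.04115    0.8821
  solve Keq expr → x = 0.01952; check Q = 1.9680e+04
Then remove 0.01413 M of C.
Step 3:
                  E         C         M
  Initial     0.802   0.02702    0.8821
  Change   0.009166   0.01375 -0.004583
  Equil      0.8112   0.04077    0.8775
  solve Keq expr → x = -0.004583; check Q = 1.9680e+04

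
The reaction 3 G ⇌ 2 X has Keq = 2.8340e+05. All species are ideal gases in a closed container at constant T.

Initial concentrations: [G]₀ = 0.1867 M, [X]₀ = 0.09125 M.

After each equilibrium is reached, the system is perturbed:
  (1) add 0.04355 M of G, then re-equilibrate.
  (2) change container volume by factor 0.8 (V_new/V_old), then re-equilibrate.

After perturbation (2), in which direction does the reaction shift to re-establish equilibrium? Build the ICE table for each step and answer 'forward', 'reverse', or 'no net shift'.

Q₀ = 1.279 vs Keq = 2.8340e+05 ⇒ Q<K, forward
Step 1:
                  G         X
  Initial    0.1867   0.09125
  Change    -0.1813    0.1209
  Equil    0.005415    0.2121
  solve Keq expr → x = 0.06043; check Q = 2.8340e+05
Then add 0.04355 M of G.
Step 2:
                  G         X
  Initial   0.04896    0.2121
  Change   -0.04307   0.02871
  Equil    0.005893    0.2408
  solve Keq expr → x = 0.01436; check Q = 2.8340e+05
Then change container volume by factor 0.8 (V_new/V_old).
Step 3:
                  G         X
  Initial  0.007366     0.301
  Change  -5.2274e-04 3.4850e-04
  Equil    0.006843    0.3014
  solve Keq expr → x = 1.7425e-04; check Q = 2.8340e+05

Direction: forward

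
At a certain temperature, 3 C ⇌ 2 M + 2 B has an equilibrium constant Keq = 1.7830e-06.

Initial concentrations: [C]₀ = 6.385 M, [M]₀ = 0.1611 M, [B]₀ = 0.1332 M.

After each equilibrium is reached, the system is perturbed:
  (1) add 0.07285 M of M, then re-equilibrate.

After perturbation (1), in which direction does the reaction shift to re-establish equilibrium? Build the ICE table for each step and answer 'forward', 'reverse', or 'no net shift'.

Q₀ = 1.7690e-06 vs Keq = 1.7830e-06 ⇒ Q<K, forward
Step 1:
                  C         M         B
  I           6.385    0.1611    0.1332
  C       -4.2203e-04 2.8135e-04 2.8135e-04
  E           6.385    0.1614    0.1335
  solve Keq expr → x = 1.4068e-04; check Q = 1.7830e-06
Then add 0.07285 M of M.
Step 2:
                  C         M         B
  I           6.385    0.2342    0.1335
  C           0.042    -0.028    -0.028
  E           6.427    0.2062    0.1055
  solve Keq expr → x = -0.014; check Q = 1.7830e-06

Direction: reverse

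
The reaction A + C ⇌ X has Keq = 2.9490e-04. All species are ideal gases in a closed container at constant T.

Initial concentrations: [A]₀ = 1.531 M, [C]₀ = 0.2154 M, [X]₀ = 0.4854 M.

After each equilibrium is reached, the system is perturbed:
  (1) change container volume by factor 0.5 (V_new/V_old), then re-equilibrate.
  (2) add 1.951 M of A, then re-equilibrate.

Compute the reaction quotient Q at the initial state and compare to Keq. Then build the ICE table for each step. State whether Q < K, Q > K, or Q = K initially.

Q₀ = 1.472 vs Keq = 2.9490e-04 ⇒ Q>K, reverse
Step 1:
                   A          C          X
  I            1.531     0.2154     0.4854
  C            0.485      0.485     -0.485
  E            2.016     0.7004 4.1639e-04
  solve Keq expr → x = -0.485; check Q = 2.9490e-04
Then change container volume by factor 0.5 (V_new/V_old).
Step 2:
                   A          C          X
  I            4.032      1.401 8.3278e-04
  C       -8.3144e-04 -8.3144e-04 8.3144e-04
  E            4.031        1.4   0.001664
  solve Keq expr → x = 8.3144e-04; check Q = 2.9490e-04
Then add 1.951 M of A.
Step 3:
                   A          C          X
  I            5.982        1.4   0.001664
  C       -8.0370e-04 -8.0370e-04 8.0370e-04
  E            5.981      1.399   0.002468
  solve Keq expr → x = 8.0370e-04; check Q = 2.9490e-04

Q₀ = 1.472; Q > K (proceeds reverse)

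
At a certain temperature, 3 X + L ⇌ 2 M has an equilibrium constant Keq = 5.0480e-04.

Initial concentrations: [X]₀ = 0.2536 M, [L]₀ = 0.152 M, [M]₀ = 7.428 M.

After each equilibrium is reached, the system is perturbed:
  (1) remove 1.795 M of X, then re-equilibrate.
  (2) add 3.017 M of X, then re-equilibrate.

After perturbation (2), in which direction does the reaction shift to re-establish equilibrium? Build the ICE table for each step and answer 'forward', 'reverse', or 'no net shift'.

Direction: forward

Q₀ = 2.2256e+04 vs Keq = 5.0480e-04 ⇒ Q>K, reverse
Step 1:
                    X           L           M
  Initial      0.2536       0.152       7.428
  Change        9.334       3.111      -6.223
  Equil         9.588       3.263       1.205
  solve Keq expr → x = -3.111; check Q = 5.0480e-04
Then remove 1.795 M of X.
Step 2:
                    X           L           M
  Initial       7.793       3.263       1.205
  Change       0.3633      0.1211     -0.2422
  Equil         8.156       3.385      0.9628
  solve Keq expr → x = -0.1211; check Q = 5.0480e-04
Then add 3.017 M of X.
Step 3:
                    X           L           M
  Initial       11.17       3.385      0.9628
  Change      -0.6168     -0.2056      0.4112
  Equil         10.56       3.179       1.374
  solve Keq expr → x = 0.2056; check Q = 5.0480e-04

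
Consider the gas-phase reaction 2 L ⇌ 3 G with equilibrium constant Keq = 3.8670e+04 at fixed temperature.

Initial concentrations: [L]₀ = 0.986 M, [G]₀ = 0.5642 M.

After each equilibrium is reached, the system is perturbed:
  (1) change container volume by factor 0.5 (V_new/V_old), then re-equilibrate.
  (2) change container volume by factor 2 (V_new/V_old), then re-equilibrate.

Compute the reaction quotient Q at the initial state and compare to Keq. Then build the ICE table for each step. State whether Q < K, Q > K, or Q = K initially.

Q₀ = 0.1847; Q < K (proceeds forward)

Q₀ = 0.1847 vs Keq = 3.8670e+04 ⇒ Q<K, forward
Step 1:
                   L          G
  init         0.986     0.5642
  Δ          -0.9714      1.457
  eq         0.01461      2.021
  solve Keq expr → x = 0.4857; check Q = 3.8670e+04
Then change container volume by factor 0.5 (V_new/V_old).
Step 2:
                   L          G
  init       0.02923      4.043
  Δ          0.01183   -0.01775
  eq         0.04106      4.025
  solve Keq expr → x = -0.005917; check Q = 3.8670e+04
Then change container volume by factor 2 (V_new/V_old).
Step 3:
                   L          G
  init       0.02053      2.012
  Δ        -0.005917   0.008876
  eq         0.01461      2.021
  solve Keq expr → x = 0.002959; check Q = 3.8670e+04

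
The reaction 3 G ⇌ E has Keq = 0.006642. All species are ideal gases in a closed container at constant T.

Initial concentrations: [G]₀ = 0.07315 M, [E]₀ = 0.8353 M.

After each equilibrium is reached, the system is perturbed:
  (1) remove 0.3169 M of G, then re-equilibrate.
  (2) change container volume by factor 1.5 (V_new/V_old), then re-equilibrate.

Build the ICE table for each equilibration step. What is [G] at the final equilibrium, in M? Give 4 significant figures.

[G]_eq = 1.448 M

Q₀ = 2134 vs Keq = 0.006642 ⇒ Q>K, reverse
Step 1:
                  G         E
  I         0.07315    0.8353
  C           2.255   -0.7515
  E           2.328   0.08377
  solve Keq expr → x = -0.7515; check Q = 0.006642
Then remove 0.3169 M of G.
Step 2:
                  G         E
  I           2.011   0.08377
  C         0.07142  -0.02381
  E           2.082   0.05997
  solve Keq expr → x = -0.02381; check Q = 0.006642
Then change container volume by factor 1.5 (V_new/V_old).
Step 3:
                  G         E
  I           1.388   0.03998
  C         0.05948  -0.01983
  E           1.448   0.02015
  solve Keq expr → x = -0.01983; check Q = 0.006642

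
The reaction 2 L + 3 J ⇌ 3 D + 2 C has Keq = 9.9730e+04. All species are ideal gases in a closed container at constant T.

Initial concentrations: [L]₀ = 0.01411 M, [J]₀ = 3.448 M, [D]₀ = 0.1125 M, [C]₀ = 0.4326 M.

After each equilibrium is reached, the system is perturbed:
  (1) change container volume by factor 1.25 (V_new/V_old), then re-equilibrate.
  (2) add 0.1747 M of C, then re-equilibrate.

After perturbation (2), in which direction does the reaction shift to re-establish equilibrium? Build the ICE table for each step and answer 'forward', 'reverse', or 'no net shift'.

Direction: reverse

Q₀ = 0.03265 vs Keq = 9.9730e+04 ⇒ Q<K, forward
Step 1:
                   L          J          D          C
  I          0.01411      3.448     0.1125     0.4326
  C          -0.0141   -0.02115    0.02115     0.0141
  E       1.0894e-05      3.427     0.1336     0.4467
  solve Keq expr → x = 0.00705; check Q = 9.9730e+04
Then change container volume by factor 1.25 (V_new/V_old).
Step 2:
                   L          J          D          C
  I       8.7156e-06      2.741     0.1069     0.3574
  C                0          0          0          0
  E       8.7156e-06      2.741     0.1069     0.3574
  solve Keq expr → x = 0; check Q = 9.9730e+04
Then add 0.1747 M of C.
Step 3:
                   L          J          D          C
  I       8.7156e-06      2.741     0.1069     0.5321
  C       4.2594e-06 6.3891e-06 -6.3891e-06 -4.2594e-06
  E       1.2975e-05      2.741     0.1069     0.5321
  solve Keq expr → x = -2.1297e-06; check Q = 9.9730e+04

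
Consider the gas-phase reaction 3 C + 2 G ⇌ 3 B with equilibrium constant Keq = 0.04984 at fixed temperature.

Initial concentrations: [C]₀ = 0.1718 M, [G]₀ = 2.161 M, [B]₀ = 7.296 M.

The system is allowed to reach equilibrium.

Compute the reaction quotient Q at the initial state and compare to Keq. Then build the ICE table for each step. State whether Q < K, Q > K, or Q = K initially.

Q₀ = 1.6401e+04; Q > K (proceeds reverse)

Q₀ = 1.6401e+04 vs Keq = 0.04984 ⇒ Q>K, reverse
Step 1:
                    C           G           B
  Initial      0.1718       2.161       7.296
  Change        3.549       2.366      -3.549
  Equil         3.721       4.527       3.747
  solve Keq expr → x = -1.183; check Q = 0.04984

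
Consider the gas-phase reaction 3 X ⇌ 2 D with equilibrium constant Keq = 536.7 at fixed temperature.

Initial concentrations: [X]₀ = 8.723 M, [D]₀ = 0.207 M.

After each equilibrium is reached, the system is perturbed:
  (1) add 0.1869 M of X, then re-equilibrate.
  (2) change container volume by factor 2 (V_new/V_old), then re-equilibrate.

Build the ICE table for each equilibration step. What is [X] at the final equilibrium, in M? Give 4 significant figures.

Q₀ = 6.4557e-05 vs Keq = 536.7 ⇒ Q<K, forward
Step 1:
                  X         D
  Initial     8.723     0.207
  Change     -8.328     5.552
  Equil      0.3953     5.759
  solve Keq expr → x = 2.776; check Q = 536.7
Then add 0.1869 M of X.
Step 2:
                  X         D
  Initial    0.5822     5.759
  Change    -0.1814    0.1209
  Equil      0.4009      5.88
  solve Keq expr → x = 0.06046; check Q = 536.7
Then change container volume by factor 2 (V_new/V_old).
Step 3:
                  X         D
  Initial    0.2004      2.94
  Change    0.05018  -0.03345
  Equil      0.2506     2.906
  solve Keq expr → x = -0.01673; check Q = 536.7

[X]_eq = 0.2506 M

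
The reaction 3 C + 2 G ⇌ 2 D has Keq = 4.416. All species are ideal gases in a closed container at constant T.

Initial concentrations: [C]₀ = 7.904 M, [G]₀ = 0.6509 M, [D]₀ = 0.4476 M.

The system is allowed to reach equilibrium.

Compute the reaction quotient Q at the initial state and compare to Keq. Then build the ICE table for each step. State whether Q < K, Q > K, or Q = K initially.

Q₀ = 9.5766e-04; Q < K (proceeds forward)

Q₀ = 9.5766e-04 vs Keq = 4.416 ⇒ Q<K, forward
Step 1:
                   C          G          D
  Initial      7.904     0.6509     0.4476
  Change     -0.9348    -0.6232     0.6232
  Equil        6.969     0.0277      1.071
  solve Keq expr → x = 0.3116; check Q = 4.416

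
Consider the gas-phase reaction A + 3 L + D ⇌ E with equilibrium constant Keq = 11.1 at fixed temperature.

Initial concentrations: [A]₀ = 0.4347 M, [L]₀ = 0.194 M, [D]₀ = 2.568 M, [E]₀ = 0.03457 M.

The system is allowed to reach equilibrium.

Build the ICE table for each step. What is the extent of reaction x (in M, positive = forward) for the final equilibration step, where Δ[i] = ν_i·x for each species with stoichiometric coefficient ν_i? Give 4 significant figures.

Q₀ = 4.241 vs Keq = 11.1 ⇒ Q<K, forward
Step 1:
                   A          L          D          E
  init        0.4347      0.194      2.568    0.03457
  Δ         -0.01219   -0.03658   -0.01219    0.01219
  eq          0.4225     0.1574      2.556    0.04676
  solve Keq expr → x = 0.01219; check Q = 11.1

x = 0.01219 M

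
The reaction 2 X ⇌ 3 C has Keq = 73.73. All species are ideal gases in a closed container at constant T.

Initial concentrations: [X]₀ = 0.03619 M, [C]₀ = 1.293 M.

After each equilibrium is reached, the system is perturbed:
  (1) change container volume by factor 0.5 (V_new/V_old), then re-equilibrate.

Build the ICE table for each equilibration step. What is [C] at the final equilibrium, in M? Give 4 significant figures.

[C]_eq = 2.146 M

Q₀ = 1651 vs Keq = 73.73 ⇒ Q>K, reverse
Step 1:
                   X          C
  I          0.03619      1.293
  C           0.1048    -0.1572
  E            0.141      1.136
  solve Keq expr → x = -0.05239; check Q = 73.73
Then change container volume by factor 0.5 (V_new/V_old).
Step 2:
                   X          C
  I            0.282      2.272
  C          0.08406    -0.1261
  E            0.366      2.146
  solve Keq expr → x = -0.04203; check Q = 73.73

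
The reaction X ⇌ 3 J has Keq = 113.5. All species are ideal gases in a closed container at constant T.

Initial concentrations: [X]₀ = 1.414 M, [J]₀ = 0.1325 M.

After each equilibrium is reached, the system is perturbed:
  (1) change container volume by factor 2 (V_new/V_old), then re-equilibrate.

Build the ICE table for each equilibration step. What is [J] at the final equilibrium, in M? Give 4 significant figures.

Q₀ = 0.001645 vs Keq = 113.5 ⇒ Q<K, forward
Step 1:
                    X           J
  I             1.414      0.1325
  C            -1.078       3.234
  E            0.3361       3.366
  solve Keq expr → x = 1.078; check Q = 113.5
Then change container volume by factor 2 (V_new/V_old).
Step 2:
                    X           J
  I             0.168       1.683
  C          -0.09949      0.2985
  E           0.06856       1.982
  solve Keq expr → x = 0.09949; check Q = 113.5

[J]_eq = 1.982 M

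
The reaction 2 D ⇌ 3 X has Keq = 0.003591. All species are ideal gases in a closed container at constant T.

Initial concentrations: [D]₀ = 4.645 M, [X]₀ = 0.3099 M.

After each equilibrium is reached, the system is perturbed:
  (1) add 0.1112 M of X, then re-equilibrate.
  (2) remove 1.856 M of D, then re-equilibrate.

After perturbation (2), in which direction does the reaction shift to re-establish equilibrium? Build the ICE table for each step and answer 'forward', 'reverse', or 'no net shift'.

Q₀ = 0.001379 vs Keq = 0.003591 ⇒ Q<K, forward
Step 1:
                    D           X
  Initial       4.645      0.3099
  Change     -0.07456      0.1118
  Equil          4.57      0.4217
  solve Keq expr → x = 0.03728; check Q = 0.003591
Then add 0.1112 M of X.
Step 2:
                    D           X
  Initial        4.57      0.5329
  Change      0.07122     -0.1068
  Equil         4.642      0.4261
  solve Keq expr → x = -0.03561; check Q = 0.003591
Then remove 1.856 M of D.
Step 3:
                    D           X
  Initial       2.786      0.4261
  Change      0.07819     -0.1173
  Equil         2.864      0.3088
  solve Keq expr → x = -0.0391; check Q = 0.003591

Direction: reverse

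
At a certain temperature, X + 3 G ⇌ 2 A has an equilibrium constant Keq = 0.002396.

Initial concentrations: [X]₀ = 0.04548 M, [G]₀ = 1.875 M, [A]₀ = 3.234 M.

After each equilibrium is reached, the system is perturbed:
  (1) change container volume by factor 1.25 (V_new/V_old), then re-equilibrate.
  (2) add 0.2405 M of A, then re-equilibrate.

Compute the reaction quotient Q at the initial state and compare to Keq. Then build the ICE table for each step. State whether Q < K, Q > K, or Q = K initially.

Q₀ = 34.89; Q > K (proceeds reverse)

Q₀ = 34.89 vs Keq = 0.002396 ⇒ Q>K, reverse
Step 1:
                  X         G         A
  init      0.04548     1.875     3.234
  Δ           1.247      3.74    -2.494
  eq          1.292     5.615    0.7404
  solve Keq expr → x = -1.247; check Q = 0.002396
Then change container volume by factor 1.25 (V_new/V_old).
Step 2:
                  X         G         A
  init        1.034     4.492    0.5923
  Δ         0.04364    0.1309  -0.08727
  eq          1.077     4.623    0.5051
  solve Keq expr → x = -0.04364; check Q = 0.002396
Then add 0.2405 M of A.
Step 3:
                  X         G         A
  init        1.077     4.623    0.7456
  Δ         0.08751    0.2625    -0.175
  eq          1.165     4.886    0.5705
  solve Keq expr → x = -0.08751; check Q = 0.002396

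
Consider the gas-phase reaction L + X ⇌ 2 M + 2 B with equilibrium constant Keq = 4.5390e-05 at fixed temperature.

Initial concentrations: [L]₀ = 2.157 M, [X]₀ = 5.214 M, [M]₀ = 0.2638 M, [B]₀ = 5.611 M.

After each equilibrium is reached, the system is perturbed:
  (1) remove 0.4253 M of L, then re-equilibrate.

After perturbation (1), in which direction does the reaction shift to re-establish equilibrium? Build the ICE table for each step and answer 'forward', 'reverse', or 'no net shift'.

Q₀ = 0.1948 vs Keq = 4.5390e-05 ⇒ Q>K, reverse
Step 1:
                   L          X          M          B
  I            2.157      5.214     0.2638      5.611
  C           0.1297     0.1297    -0.2594    -0.2594
  E            2.287      5.344   0.004401      5.352
  solve Keq expr → x = -0.1297; check Q = 4.5390e-05
Then remove 0.4253 M of L.
Step 2:
                   L          X          M          B
  I            1.861      5.344   0.004401      5.352
  C       2.1482e-04 2.1482e-04 -4.2965e-04 -4.2965e-04
  E            1.862      5.344   0.003971      5.351
  solve Keq expr → x = -2.1482e-04; check Q = 4.5390e-05

Direction: reverse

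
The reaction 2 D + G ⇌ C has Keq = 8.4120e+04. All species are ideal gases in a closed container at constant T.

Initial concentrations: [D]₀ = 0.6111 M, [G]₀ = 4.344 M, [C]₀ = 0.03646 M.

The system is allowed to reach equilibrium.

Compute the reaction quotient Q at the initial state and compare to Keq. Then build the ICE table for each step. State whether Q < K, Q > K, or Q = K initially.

Q₀ = 0.02248; Q < K (proceeds forward)

Q₀ = 0.02248 vs Keq = 8.4120e+04 ⇒ Q<K, forward
Step 1:
                    D           G           C
  I            0.6111       4.344     0.03646
  C           -0.6101      -0.305       0.305
  E          0.001003       4.039      0.3415
  solve Keq expr → x = 0.305; check Q = 8.4120e+04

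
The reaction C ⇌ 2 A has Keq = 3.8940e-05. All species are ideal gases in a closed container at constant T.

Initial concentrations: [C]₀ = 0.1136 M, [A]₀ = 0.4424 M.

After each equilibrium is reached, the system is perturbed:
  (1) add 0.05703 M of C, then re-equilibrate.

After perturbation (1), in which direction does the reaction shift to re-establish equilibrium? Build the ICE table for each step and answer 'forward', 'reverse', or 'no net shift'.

Direction: forward

Q₀ = 1.723 vs Keq = 3.8940e-05 ⇒ Q>K, reverse
Step 1:
                    C           A
  init         0.1136      0.4424
  Δ            0.2194     -0.4388
  eq            0.333    0.003601
  solve Keq expr → x = -0.2194; check Q = 3.8940e-05
Then add 0.05703 M of C.
Step 2:
                    C           A
  init           0.39    0.003601
  Δ       -1.4772e-04  2.9544e-04
  eq           0.3899    0.003896
  solve Keq expr → x = 1.4772e-04; check Q = 3.8940e-05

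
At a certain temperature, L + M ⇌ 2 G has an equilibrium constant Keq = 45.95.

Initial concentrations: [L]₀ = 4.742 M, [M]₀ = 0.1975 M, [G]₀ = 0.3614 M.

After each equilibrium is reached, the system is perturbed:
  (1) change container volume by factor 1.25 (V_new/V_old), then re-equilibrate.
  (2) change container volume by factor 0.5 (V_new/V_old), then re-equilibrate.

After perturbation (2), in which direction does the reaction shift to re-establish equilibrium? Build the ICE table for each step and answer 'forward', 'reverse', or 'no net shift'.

Direction: no net shift

Q₀ = 0.1395 vs Keq = 45.95 ⇒ Q<K, forward
Step 1:
                    L           M           G
  init          4.742      0.1975      0.3614
  Δ           -0.1948     -0.1948      0.3896
  eq            4.547    0.002699       0.751
  solve Keq expr → x = 0.1948; check Q = 45.95
Then change container volume by factor 1.25 (V_new/V_old).
Step 2:
                    L           M           G
  init          3.638    0.002159      0.6008
  Δ                 0           0           0
  eq            3.638    0.002159      0.6008
  solve Keq expr → x = 0; check Q = 45.95
Then change container volume by factor 0.5 (V_new/V_old).
Step 3:
                    L           M           G
  init          7.276    0.004319       1.202
  Δ                 0           0           0
  eq            7.276    0.004319       1.202
  solve Keq expr → x = 0; check Q = 45.95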